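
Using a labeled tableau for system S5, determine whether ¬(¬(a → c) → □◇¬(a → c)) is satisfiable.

Unsatisfiable (every branch closes)

1. ¬(¬(a → c) → □◇¬(a → c)), w0
2. ¬(a → c), w0
3. ¬□◇¬(a → c), w0
4. a, w0
5. ¬c, w0
6. ¬◇¬(a → c), w1
7. a → c, w0
8. a → c, w1
9. c, w0
Accessibility: w0Rw0, w0Rw1, w1Rw0, w1Rw1
Branch closes: c and ¬c both at w0.
All branches of the tableau close; one closing branch shown above.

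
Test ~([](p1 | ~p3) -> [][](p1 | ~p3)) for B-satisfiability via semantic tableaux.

1. ~([](p1 | ~p3) -> [][](p1 | ~p3)), 0
2. [](p1 | ~p3), 0   [~->-rule on 1]
3. ~[][](p1 | ~p3), 0   [~->-rule on 1]
4. p1 | ~p3, 0   [[]-rule on 2 via 0R0]
5. ~p3, 0   [|-rule on 4 (branches; this branch)]
6. ~[](p1 | ~p3), 1   [~[]-rule on 3: fresh world 1, 0R1]
7. p1 | ~p3, 1   [[]-rule on 2 via 0R1]
8. ~p3, 1   [|-rule on 7 (branches; this branch)]
9. ~(p1 | ~p3), 2   [~[]-rule on 6: fresh world 2, 1R2]
10. ~p1, 2   [~|-rule on 9]
11. p3, 2   [~|-rule on 9]
Accessibility: 0R0, 0R1, 1R0, 1R1, 1R2, 2R1, 2R2

Satisfiable (open branch found)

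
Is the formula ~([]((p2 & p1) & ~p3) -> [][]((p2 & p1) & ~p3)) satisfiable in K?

1. ~([]((p2 & p1) & ~p3) -> [][]((p2 & p1) & ~p3)), w0
2. []((p2 & p1) & ~p3), w0   [~->-rule on 1]
3. ~[][]((p2 & p1) & ~p3), w0   [~->-rule on 1]
4. ~[]((p2 & p1) & ~p3), w1   [~[]-rule on 3: fresh world w1, w0Rw1]
5. (p2 & p1) & ~p3, w1   [[]-rule on 2 via w0Rw1]
6. p2 & p1, w1   [&-rule on 5]
7. ~p3, w1   [&-rule on 5]
8. p2, w1   [&-rule on 6]
9. p1, w1   [&-rule on 6]
10. ~((p2 & p1) & ~p3), w2   [~[]-rule on 4: fresh world w2, w1Rw2]
11. p3, w2   [~&-rule on 10 (branches; this branch)]
Accessibility: w0Rw1, w1Rw2

Yes, satisfiable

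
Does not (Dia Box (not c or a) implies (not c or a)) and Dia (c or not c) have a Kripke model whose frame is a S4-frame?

Yes, satisfiable

1. not (Dia Box (not c or a) implies (not c or a)) and Dia (c or not c), w0
2. not (Dia Box (not c or a) implies (not c or a)), w0   [and-rule on 1]
3. Dia (c or not c), w0   [and-rule on 1]
4. Dia Box (not c or a), w0   [neg-implies-rule on 2]
5. not (not c or a), w0   [neg-implies-rule on 2]
6. c, w0   [neg-or-rule on 5]
7. not a, w0   [neg-or-rule on 5]
8. c or not c, w1   [Dia-rule on 3: fresh world w1, w0Rw1]
9. not c, w1   [or-rule on 8 (branches; this branch)]
10. Box (not c or a), w2   [Dia-rule on 4: fresh world w2, w0Rw2]
11. not c or a, w2   [Box-rule on 10 via w2Rw2]
12. a, w2   [or-rule on 11 (branches; this branch)]
Accessibility: w0Rw0, w0Rw1, w0Rw2, w1Rw1, w2Rw2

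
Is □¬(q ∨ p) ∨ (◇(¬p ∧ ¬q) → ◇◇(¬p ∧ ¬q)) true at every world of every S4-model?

Valid in S4

Tableau for the negation ¬(□¬(q ∨ p) ∨ (◇(¬p ∧ ¬q) → ◇◇(¬p ∧ ¬q))):
1. ¬(□¬(q ∨ p) ∨ (◇(¬p ∧ ¬q) → ◇◇(¬p ∧ ¬q))), u
2. ¬□¬(q ∨ p), u   [¬∨-rule on 1]
3. ¬(◇(¬p ∧ ¬q) → ◇◇(¬p ∧ ¬q)), u   [¬∨-rule on 1]
4. ◇(¬p ∧ ¬q), u   [¬→-rule on 3]
5. ¬◇◇(¬p ∧ ¬q), u   [¬→-rule on 3]
6. ¬◇(¬p ∧ ¬q), u   [¬◇-rule on 5 via uRu]
7. ¬(¬p ∧ ¬q), u   [¬◇-rule on 6 via uRu]
8. q, u   [¬∧-rule on 7 (branches; this branch)]
9. q ∨ p, v   [¬□-rule on 2: fresh world v, uRv]
10. ¬◇(¬p ∧ ¬q), v   [¬◇-rule on 5 via uRv]
11. ¬(¬p ∧ ¬q), v   [¬◇-rule on 6 via uRv]
12. p, v   [∨-rule on 9 (branches; this branch)]
13. q, v   [¬∧-rule on 11 (branches; this branch)]
14. ¬p ∧ ¬q, w   [◇-rule on 4: fresh world w, uRw]
15. ¬p, w   [∧-rule on 14]
16. ¬q, w   [∧-rule on 14]
17. ¬◇(¬p ∧ ¬q), w   [¬◇-rule on 5 via uRw]
18. ¬(¬p ∧ ¬q), w   [¬◇-rule on 6 via uRw]
19. q, w   [¬∧-rule on 18 (branches; this branch)]
Accessibility: uRu, uRv, uRw, vRv, wRw
Branch closes: q and ¬q both at w.
Every branch of the negation's tableau closes; the branch above is one of them.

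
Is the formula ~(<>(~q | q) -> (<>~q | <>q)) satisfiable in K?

Unsatisfiable (every branch closes)

1. ~(<>(~q | q) -> (<>~q | <>q)), u
2. <>(~q | q), u   [~->-rule on 1]
3. ~(<>~q | <>q), u   [~->-rule on 1]
4. ~<>~q, u   [~|-rule on 3]
5. ~<>q, u   [~|-rule on 3]
6. ~q | q, v   [<>-rule on 2: fresh world v, uRv]
7. q, v   [~<>-rule on 4 via uRv]
8. ~q, v   [~<>-rule on 5 via uRv]
Accessibility: uRv
Branch closes: q and ~q both at v.
Every branch closes; the branch above is one of them.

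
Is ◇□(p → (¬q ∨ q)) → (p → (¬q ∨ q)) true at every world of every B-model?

Tableau for the negation ¬(◇□(p → (¬q ∨ q)) → (p → (¬q ∨ q))):
1. ¬(◇□(p → (¬q ∨ q)) → (p → (¬q ∨ q))), u
2. ◇□(p → (¬q ∨ q)), u
3. ¬(p → (¬q ∨ q)), u
4. p, u
5. ¬(¬q ∨ q), u
6. q, u
7. ¬q, u
Accessibility: uRu
Branch closes: q and ¬q both at u.
Every branch of the negation's tableau closes; the branch above is one of them.

Valid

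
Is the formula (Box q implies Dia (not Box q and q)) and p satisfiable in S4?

Yes, satisfiable

1. (Box q implies Dia (not Box q and q)) and p, w0
2. Box q implies Dia (not Box q and q), w0
3. p, w0
4. Dia (not Box q and q), w0
5. not Box q and q, w1
6. not Box q, w1
7. q, w1
8. not q, w2
Accessibility: w0Rw0, w0Rw1, w0Rw2, w1Rw1, w1Rw2, w2Rw2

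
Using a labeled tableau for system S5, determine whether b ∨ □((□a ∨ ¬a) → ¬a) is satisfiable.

1. b ∨ □((□a ∨ ¬a) → ¬a), u
2. □((□a ∨ ¬a) → ¬a), u
3. (□a ∨ ¬a) → ¬a, u
4. ¬a, u
Accessibility: uRu

Satisfiable (open branch found)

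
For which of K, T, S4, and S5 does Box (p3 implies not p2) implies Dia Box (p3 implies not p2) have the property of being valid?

T, S4, S5

T-tableau for the negation not (Box (p3 implies not p2) implies Dia Box (p3 implies not p2)):
1. not (Box (p3 implies not p2) implies Dia Box (p3 implies not p2)), 0
2. Box (p3 implies not p2), 0
3. not Dia Box (p3 implies not p2), 0
4. p3 implies not p2, 0
5. not Box (p3 implies not p2), 0
6. not p2, 0
7. not (p3 implies not p2), 1
8. p3, 1
9. p2, 1
10. p3 implies not p2, 1
11. not Box (p3 implies not p2), 1
12. not p2, 1
Accessibility: 0R0, 0R1, 1R1
Branch closes: p2 and not p2 both at 1.
Every branch closes (one shown): valid in T, hence also in S4, S5 (every theorem of T is a theorem of S4 and S5).
K-tableau for the negation not (Box (p3 implies not p2) implies Dia Box (p3 implies not p2)):
1. not (Box (p3 implies not p2) implies Dia Box (p3 implies not p2)), 0
2. Box (p3 implies not p2), 0
3. not Dia Box (p3 implies not p2), 0
Complete open branch: countermodel on a K-frame, so not valid in K.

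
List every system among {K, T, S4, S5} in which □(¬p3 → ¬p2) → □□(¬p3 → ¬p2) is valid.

S4-tableau for the negation ¬(□(¬p3 → ¬p2) → □□(¬p3 → ¬p2)):
1. ¬(□(¬p3 → ¬p2) → □□(¬p3 → ¬p2)), u
2. □(¬p3 → ¬p2), u
3. ¬□□(¬p3 → ¬p2), u
4. ¬p3 → ¬p2, u
5. ¬p2, u
6. ¬□(¬p3 → ¬p2), v
7. ¬p3 → ¬p2, v
8. ¬p2, v
9. ¬(¬p3 → ¬p2), w
10. ¬p3, w
11. p2, w
12. ¬p3 → ¬p2, w
13. ¬p2, w
Accessibility: uRu, uRv, uRw, vRv, vRw, wRw
Branch closes: p2 and ¬p2 both at w.
Every branch closes (one shown): valid in S4, hence also in S5 (every theorem of S4 is a theorem of S5).
T-tableau for the negation ¬(□(¬p3 → ¬p2) → □□(¬p3 → ¬p2)):
1. ¬(□(¬p3 → ¬p2) → □□(¬p3 → ¬p2)), u
2. □(¬p3 → ¬p2), u
3. ¬□□(¬p3 → ¬p2), u
4. ¬p3 → ¬p2, u
5. ¬p2, u
6. ¬□(¬p3 → ¬p2), v
7. ¬p3 → ¬p2, v
8. ¬p2, v
9. ¬(¬p3 → ¬p2), w
10. ¬p3, w
11. p2, w
Accessibility: uRu, uRv, vRv, vRw, wRw
Complete open branch: countermodel on a T-frame, so not valid in T, nor in K (the same frame is also a K-frame).

S4, S5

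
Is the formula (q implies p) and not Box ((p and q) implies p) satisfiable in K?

No, unsatisfiable

1. (q implies p) and not Box ((p and q) implies p), w0
2. q implies p, w0
3. not Box ((p and q) implies p), w0
4. p, w0
5. not ((p and q) implies p), w1
6. p and q, w1
7. not p, w1
8. p, w1
9. q, w1
Accessibility: w0Rw1
Branch closes: p and not p both at w1.
(One branch shown.) All branches close.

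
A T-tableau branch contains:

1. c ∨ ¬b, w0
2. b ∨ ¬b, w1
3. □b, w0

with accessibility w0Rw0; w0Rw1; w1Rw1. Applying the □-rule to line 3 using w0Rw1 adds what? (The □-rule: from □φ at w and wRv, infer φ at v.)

b, w1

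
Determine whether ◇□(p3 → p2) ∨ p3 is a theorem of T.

No, not valid

Tableau for the negation ¬(◇□(p3 → p2) ∨ p3):
1. ¬(◇□(p3 → p2) ∨ p3), 0
2. ¬◇□(p3 → p2), 0
3. ¬p3, 0
4. ¬□(p3 → p2), 0
5. ¬(p3 → p2), 1
6. p3, 1
7. ¬p2, 1
8. ¬□(p3 → p2), 1
9. ¬(p3 → p2), 2
10. p3, 2
11. ¬p2, 2
Accessibility: 0R0, 0R1, 1R1, 1R2, 2R2
The negation has an open branch (countermodel exists).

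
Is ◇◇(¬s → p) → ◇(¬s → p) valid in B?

Not valid

Tableau for the negation ¬(◇◇(¬s → p) → ◇(¬s → p)):
1. ¬(◇◇(¬s → p) → ◇(¬s → p)), 0
2. ◇◇(¬s → p), 0   [¬→-rule on 1]
3. ¬◇(¬s → p), 0   [¬→-rule on 1]
4. ¬(¬s → p), 0   [¬◇-rule on 3 via 0R0]
5. ¬s, 0   [¬→-rule on 4]
6. ¬p, 0   [¬→-rule on 4]
7. ◇(¬s → p), 1   [◇-rule on 2: fresh world 1, 0R1]
8. ¬(¬s → p), 1   [¬◇-rule on 3 via 0R1]
9. ¬s, 1   [¬→-rule on 8]
10. ¬p, 1   [¬→-rule on 8]
11. ¬s → p, 2   [◇-rule on 7: fresh world 2, 1R2]
12. p, 2   [→-rule on 11 (branches; this branch)]
Accessibility: 0R0, 0R1, 1R0, 1R1, 1R2, 2R1, 2R2
The negation has an open branch (countermodel exists).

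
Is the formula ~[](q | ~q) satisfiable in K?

1. ~[](q | ~q), u
2. ~(q | ~q), v
3. ~q, v
4. q, v
Accessibility: uRv
Branch closes: q and ~q both at v.
(One branch shown.) All branches close.

Unsatisfiable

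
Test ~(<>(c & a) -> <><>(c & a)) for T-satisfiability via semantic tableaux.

Unsatisfiable (every branch closes)

1. ~(<>(c & a) -> <><>(c & a)), 0
2. <>(c & a), 0
3. ~<><>(c & a), 0
4. ~<>(c & a), 0
5. ~(c & a), 0
6. ~a, 0
7. c & a, 1
8. c, 1
9. a, 1
10. ~<>(c & a), 1
11. ~(c & a), 1
12. ~a, 1
Accessibility: 0R0, 0R1, 1R1
Branch closes: a and ~a both at 1.
(One branch shown.) All branches close.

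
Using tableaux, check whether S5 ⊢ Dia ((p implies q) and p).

Invalid (countermodel exists)

Tableau for the negation not Dia ((p implies q) and p):
1. not Dia ((p implies q) and p), u
2. not ((p implies q) and p), u
3. not p, u
Accessibility: uRu
The negation has an open branch (countermodel exists).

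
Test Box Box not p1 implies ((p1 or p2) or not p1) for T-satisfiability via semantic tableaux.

Satisfiable (open branch found)

1. Box Box not p1 implies ((p1 or p2) or not p1), 0
2. (p1 or p2) or not p1, 0   [implies-rule on 1 (branches; this branch)]
3. not p1, 0   [or-rule on 2 (branches; this branch)]
Accessibility: 0R0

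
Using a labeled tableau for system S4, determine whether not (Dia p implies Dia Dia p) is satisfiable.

1. not (Dia p implies Dia Dia p), w0
2. Dia p, w0
3. not Dia Dia p, w0
4. not Dia p, w0
5. not p, w0
6. p, w1
7. not Dia p, w1
8. not p, w1
Accessibility: w0Rw0, w0Rw1, w1Rw1
Branch closes: p and not p both at w1.
Every branch closes; the branch above is one of them.

Unsatisfiable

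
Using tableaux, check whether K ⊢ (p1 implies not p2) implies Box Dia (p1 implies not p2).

Invalid (countermodel exists)

Tableau for the negation not ((p1 implies not p2) implies Box Dia (p1 implies not p2)):
1. not ((p1 implies not p2) implies Box Dia (p1 implies not p2)), 0
2. p1 implies not p2, 0   [neg-implies-rule on 1]
3. not Box Dia (p1 implies not p2), 0   [neg-implies-rule on 1]
4. not p2, 0   [implies-rule on 2 (branches; this branch)]
5. not Dia (p1 implies not p2), 1   [neg-Box-rule on 3: fresh world 1, 0R1]
Accessibility: 0R1
The negation has an open branch (countermodel exists).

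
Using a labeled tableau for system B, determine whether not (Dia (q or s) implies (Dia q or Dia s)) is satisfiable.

1. not (Dia (q or s) implies (Dia q or Dia s)), w0
2. Dia (q or s), w0   [neg-implies-rule on 1]
3. not (Dia q or Dia s), w0   [neg-implies-rule on 1]
4. not Dia q, w0   [neg-or-rule on 3]
5. not Dia s, w0   [neg-or-rule on 3]
6. not q, w0   [neg-Dia-rule on 4 via w0Rw0]
7. not s, w0   [neg-Dia-rule on 5 via w0Rw0]
8. q or s, w1   [Dia-rule on 2: fresh world w1, w0Rw1]
9. not q, w1   [neg-Dia-rule on 4 via w0Rw1]
10. not s, w1   [neg-Dia-rule on 5 via w0Rw1]
11. s, w1   [or-rule on 8 (branches; this branch)]
Accessibility: w0Rw0, w0Rw1, w1Rw0, w1Rw1
Branch closes: s and not s both at w1.
(One branch shown.) All branches close.

No, unsatisfiable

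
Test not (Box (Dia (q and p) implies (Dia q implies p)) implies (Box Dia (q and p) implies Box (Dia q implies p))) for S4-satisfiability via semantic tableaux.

No, unsatisfiable

1. not (Box (Dia (q and p) implies (Dia q implies p)) implies (Box Dia (q and p) implies Box (Dia q implies p))), w0
2. Box (Dia (q and p) implies (Dia q implies p)), w0   [neg-implies-rule on 1]
3. not (Box Dia (q and p) implies Box (Dia q implies p)), w0   [neg-implies-rule on 1]
4. Box Dia (q and p), w0   [neg-implies-rule on 3]
5. not Box (Dia q implies p), w0   [neg-implies-rule on 3]
6. Dia (q and p) implies (Dia q implies p), w0   [Box-rule on 2 via w0Rw0]
7. Dia (q and p), w0   [Box-rule on 4 via w0Rw0]
8. Dia q implies p, w0   [implies-rule on 6 (branches; this branch)]
9. p, w0   [implies-rule on 8 (branches; this branch)]
10. not (Dia q implies p), w1   [neg-Box-rule on 5: fresh world w1, w0Rw1]
11. Dia q, w1   [neg-implies-rule on 10]
12. not p, w1   [neg-implies-rule on 10]
13. Dia (q and p) implies (Dia q implies p), w1   [Box-rule on 2 via w0Rw1]
14. Dia (q and p), w1   [Box-rule on 4 via w0Rw1]
15. not Dia (q and p), w1   [implies-rule on 13 (branches; this branch)]
16. not (q and p), w1   [neg-Dia-rule on 15 via w1Rw1]
17. q and p, w2   [Dia-rule on 7: fresh world w2, w0Rw2]
18. q, w2   [and-rule on 17]
19. p, w2   [and-rule on 17]
20. Dia (q and p) implies (Dia q implies p), w2   [Box-rule on 2 via w0Rw2]
21. Dia (q and p), w2   [Box-rule on 4 via w0Rw2]
22. Dia q implies p, w2   [implies-rule on 20 (branches; this branch)]
23. q, w3   [Dia-rule on 11: fresh world w3, w1Rw3]
24. Dia (q and p) implies (Dia q implies p), w3   [Box-rule on 2 via w0Rw3]
25. Dia (q and p), w3   [Box-rule on 4 via w0Rw3]
26. not (q and p), w3   [neg-Dia-rule on 15 via w1Rw3]
27. not Dia (q and p), w3   [implies-rule on 24 (branches; this branch)]
28. not p, w3   [neg-and-rule on 26 (branches; this branch)]
29. q and p, w4   [Dia-rule on 14: fresh world w4, w1Rw4]
30. q, w4   [and-rule on 29]
31. p, w4   [and-rule on 29]
32. Dia (q and p) implies (Dia q implies p), w4   [Box-rule on 2 via w0Rw4]
33. Dia (q and p), w4   [Box-rule on 4 via w0Rw4]
34. not (q and p), w4   [neg-Dia-rule on 15 via w1Rw4]
35. Dia q implies p, w4   [implies-rule on 32 (branches; this branch)]
36. not p, w4   [neg-and-rule on 34 (branches; this branch)]
Accessibility: w0Rw0, w0Rw1, w0Rw2, w0Rw3, w0Rw4, w1Rw1, w1Rw3, w1Rw4, w2Rw2, w3Rw3, w4Rw4
Branch closes: p and not p both at w4.
All branches of the tableau close; one closing branch shown above.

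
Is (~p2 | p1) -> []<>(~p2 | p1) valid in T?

Tableau for the negation ~((~p2 | p1) -> []<>(~p2 | p1)):
1. ~((~p2 | p1) -> []<>(~p2 | p1)), 0
2. ~p2 | p1, 0
3. ~[]<>(~p2 | p1), 0
4. p1, 0
5. ~<>(~p2 | p1), 1
6. ~(~p2 | p1), 1
7. p2, 1
8. ~p1, 1
Accessibility: 0R0, 0R1, 1R1
The negation has an open branch (countermodel exists).

Invalid (countermodel exists)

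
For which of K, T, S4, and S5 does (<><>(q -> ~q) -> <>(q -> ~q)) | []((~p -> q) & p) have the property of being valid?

S4, S5

T-tableau for the negation ~((<><>(q -> ~q) -> <>(q -> ~q)) | []((~p -> q) & p)):
1. ~((<><>(q -> ~q) -> <>(q -> ~q)) | []((~p -> q) & p)), u
2. ~(<><>(q -> ~q) -> <>(q -> ~q)), u   [~|-rule on 1]
3. ~[]((~p -> q) & p), u   [~|-rule on 1]
4. <><>(q -> ~q), u   [~->-rule on 2]
5. ~<>(q -> ~q), u   [~->-rule on 2]
6. ~(q -> ~q), u   [~<>-rule on 5 via uRu]
7. q, u   [~->-rule on 6]
8. ~((~p -> q) & p), v   [~[]-rule on 3: fresh world v, uRv]
9. ~(q -> ~q), v   [~<>-rule on 5 via uRv]
10. q, v   [~->-rule on 9]
11. ~p, v   [~&-rule on 8 (branches; this branch)]
12. <>(q -> ~q), w   [<>-rule on 4: fresh world w, uRw]
13. ~(q -> ~q), w   [~<>-rule on 5 via uRw]
14. q, w   [~->-rule on 13]
15. q -> ~q, x   [<>-rule on 12: fresh world x, wRx]
16. ~q, x   [->-rule on 15 (branches; this branch)]
Accessibility: uRu, uRv, uRw, vRv, wRw, wRx, xRx
Complete open branch: countermodel on a T-frame, so not valid in T, nor in K (the same frame is also a K-frame).
S4-tableau for the negation ~((<><>(q -> ~q) -> <>(q -> ~q)) | []((~p -> q) & p)):
1. ~((<><>(q -> ~q) -> <>(q -> ~q)) | []((~p -> q) & p)), u
2. ~(<><>(q -> ~q) -> <>(q -> ~q)), u   [~|-rule on 1]
3. ~[]((~p -> q) & p), u   [~|-rule on 1]
4. <><>(q -> ~q), u   [~->-rule on 2]
5. ~<>(q -> ~q), u   [~->-rule on 2]
6. ~(q -> ~q), u   [~<>-rule on 5 via uRu]
7. q, u   [~->-rule on 6]
8. ~((~p -> q) & p), v   [~[]-rule on 3: fresh world v, uRv]
9. ~(q -> ~q), v   [~<>-rule on 5 via uRv]
10. q, v   [~->-rule on 9]
11. ~p, v   [~&-rule on 8 (branches; this branch)]
12. <>(q -> ~q), w   [<>-rule on 4: fresh world w, uRw]
13. ~(q -> ~q), w   [~<>-rule on 5 via uRw]
14. q, w   [~->-rule on 13]
15. q -> ~q, x   [<>-rule on 12: fresh world x, wRx]
16. ~(q -> ~q), x   [~<>-rule on 5 via uRx]
17. q, x   [~->-rule on 16]
18. ~q, x   [->-rule on 15 (branches; this branch)]
Accessibility: uRu, uRv, uRw, uRx, vRv, wRw, wRx, xRx
Branch closes: q and ~q both at x.
Every branch closes (one shown): valid in S4, hence also in S5 (every theorem of S4 is a theorem of S5).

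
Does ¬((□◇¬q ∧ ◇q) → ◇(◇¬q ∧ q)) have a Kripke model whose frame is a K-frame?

Unsatisfiable (every branch closes)

1. ¬((□◇¬q ∧ ◇q) → ◇(◇¬q ∧ q)), w0
2. □◇¬q ∧ ◇q, w0   [¬→-rule on 1]
3. ¬◇(◇¬q ∧ q), w0   [¬→-rule on 1]
4. □◇¬q, w0   [∧-rule on 2]
5. ◇q, w0   [∧-rule on 2]
6. q, w1   [◇-rule on 5: fresh world w1, w0Rw1]
7. ¬(◇¬q ∧ q), w1   [¬◇-rule on 3 via w0Rw1]
8. ◇¬q, w1   [□-rule on 4 via w0Rw1]
9. ¬◇¬q, w1   [¬∧-rule on 7 (branches; this branch)]
10. ¬q, w2   [◇-rule on 8: fresh world w2, w1Rw2]
11. q, w2   [¬◇-rule on 9 via w1Rw2]
Accessibility: w0Rw1, w1Rw2
Branch closes: q and ¬q both at w2.
Every branch closes; the branch above is one of them.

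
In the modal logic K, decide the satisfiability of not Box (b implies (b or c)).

Unsatisfiable

1. not Box (b implies (b or c)), w0
2. not (b implies (b or c)), w1
3. b, w1
4. not (b or c), w1
5. not b, w1
6. not c, w1
Accessibility: w0Rw1
Branch closes: b and not b both at w1.
All branches of the tableau close; one closing branch shown above.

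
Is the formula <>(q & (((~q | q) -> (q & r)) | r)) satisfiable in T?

1. <>(q & (((~q | q) -> (q & r)) | r)), u
2. q & (((~q | q) -> (q & r)) | r), v
3. q, v
4. ((~q | q) -> (q & r)) | r, v
5. r, v
Accessibility: uRu, uRv, vRv

Satisfiable (open branch found)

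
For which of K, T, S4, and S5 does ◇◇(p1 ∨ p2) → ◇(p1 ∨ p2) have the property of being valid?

T-tableau for the negation ¬(◇◇(p1 ∨ p2) → ◇(p1 ∨ p2)):
1. ¬(◇◇(p1 ∨ p2) → ◇(p1 ∨ p2)), 0
2. ◇◇(p1 ∨ p2), 0
3. ¬◇(p1 ∨ p2), 0
4. ¬(p1 ∨ p2), 0
5. ¬p1, 0
6. ¬p2, 0
7. ◇(p1 ∨ p2), 1
8. ¬(p1 ∨ p2), 1
9. ¬p1, 1
10. ¬p2, 1
11. p1 ∨ p2, 2
12. p2, 2
Accessibility: 0R0, 0R1, 1R1, 1R2, 2R2
Complete open branch: countermodel on a T-frame, so not valid in T, nor in K (the same frame is also a K-frame).
S4-tableau for the negation ¬(◇◇(p1 ∨ p2) → ◇(p1 ∨ p2)):
1. ¬(◇◇(p1 ∨ p2) → ◇(p1 ∨ p2)), 0
2. ◇◇(p1 ∨ p2), 0
3. ¬◇(p1 ∨ p2), 0
4. ¬(p1 ∨ p2), 0
5. ¬p1, 0
6. ¬p2, 0
7. ◇(p1 ∨ p2), 1
8. ¬(p1 ∨ p2), 1
9. ¬p1, 1
10. ¬p2, 1
11. p1 ∨ p2, 2
12. ¬(p1 ∨ p2), 2
13. ¬p1, 2
14. ¬p2, 2
15. p2, 2
Accessibility: 0R0, 0R1, 0R2, 1R1, 1R2, 2R2
Branch closes: p2 and ¬p2 both at 2.
Every branch closes (one shown): valid in S4, hence also in S5 (every theorem of S4 is a theorem of S5).

S4, S5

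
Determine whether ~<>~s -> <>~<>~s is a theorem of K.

Tableau for the negation ~(~<>~s -> <>~<>~s):
1. ~(~<>~s -> <>~<>~s), u
2. ~<>~s, u
3. ~<>~<>~s, u
The negation has an open branch (countermodel exists).

No, not valid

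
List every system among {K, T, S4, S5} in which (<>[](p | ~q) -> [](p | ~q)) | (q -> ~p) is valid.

S5

S5-tableau for the negation ~((<>[](p | ~q) -> [](p | ~q)) | (q -> ~p)):
1. ~((<>[](p | ~q) -> [](p | ~q)) | (q -> ~p)), w0
2. ~(<>[](p | ~q) -> [](p | ~q)), w0
3. ~(q -> ~p), w0
4. <>[](p | ~q), w0
5. ~[](p | ~q), w0
6. q, w0
7. p, w0
8. [](p | ~q), w1
9. p | ~q, w0
10. p | ~q, w1
11. ~q, w1
12. ~(p | ~q), w2
13. ~p, w2
14. q, w2
15. p | ~q, w2
16. ~q, w2
Accessibility: w0Rw0, w0Rw1, w0Rw2, w1Rw0, w1Rw1, w1Rw2, w2Rw0, w2Rw1, w2Rw2
Branch closes: q and ~q both at w2.
Every branch closes (one shown): valid in S5.
S4-tableau for the negation ~((<>[](p | ~q) -> [](p | ~q)) | (q -> ~p)):
1. ~((<>[](p | ~q) -> [](p | ~q)) | (q -> ~p)), w0
2. ~(<>[](p | ~q) -> [](p | ~q)), w0
3. ~(q -> ~p), w0
4. <>[](p | ~q), w0
5. ~[](p | ~q), w0
6. q, w0
7. p, w0
8. [](p | ~q), w1
9. p | ~q, w1
10. ~q, w1
11. ~(p | ~q), w2
12. ~p, w2
13. q, w2
Accessibility: w0Rw0, w0Rw1, w0Rw2, w1Rw1, w2Rw2
Complete open branch: countermodel on an S4-frame, so not valid in S4, nor in K, T (the same frame is also a K-frame and a T-frame).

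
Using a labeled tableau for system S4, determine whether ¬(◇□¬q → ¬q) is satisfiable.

1. ¬(◇□¬q → ¬q), w0
2. ◇□¬q, w0
3. q, w0
4. □¬q, w1
5. ¬q, w1
Accessibility: w0Rw0, w0Rw1, w1Rw1

Yes, satisfiable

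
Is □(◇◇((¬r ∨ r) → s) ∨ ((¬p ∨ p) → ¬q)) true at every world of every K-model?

Invalid (countermodel exists)

Tableau for the negation ¬□(◇◇((¬r ∨ r) → s) ∨ ((¬p ∨ p) → ¬q)):
1. ¬□(◇◇((¬r ∨ r) → s) ∨ ((¬p ∨ p) → ¬q)), u
2. ¬(◇◇((¬r ∨ r) → s) ∨ ((¬p ∨ p) → ¬q)), v
3. ¬◇◇((¬r ∨ r) → s), v
4. ¬((¬p ∨ p) → ¬q), v
5. ¬p ∨ p, v
6. q, v
7. p, v
Accessibility: uRv
The negation has an open branch (countermodel exists).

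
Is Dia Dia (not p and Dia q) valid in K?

Tableau for the negation not Dia Dia (not p and Dia q):
1. not Dia Dia (not p and Dia q), u
The negation has an open branch (countermodel exists).

Not valid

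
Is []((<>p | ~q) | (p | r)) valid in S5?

Tableau for the negation ~[]((<>p | ~q) | (p | r)):
1. ~[]((<>p | ~q) | (p | r)), u
2. ~((<>p | ~q) | (p | r)), v
3. ~(<>p | ~q), v
4. ~(p | r), v
5. ~<>p, v
6. q, v
7. ~p, v
8. ~r, v
9. ~p, u
Accessibility: uRu, uRv, vRu, vRv
The negation has an open branch (countermodel exists).

No, not valid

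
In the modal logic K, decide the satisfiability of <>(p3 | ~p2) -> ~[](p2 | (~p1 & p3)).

Satisfiable

1. <>(p3 | ~p2) -> ~[](p2 | (~p1 & p3)), 0
2. ~[](p2 | (~p1 & p3)), 0
3. ~(p2 | (~p1 & p3)), 1
4. ~p2, 1
5. ~(~p1 & p3), 1
6. ~p3, 1
Accessibility: 0R1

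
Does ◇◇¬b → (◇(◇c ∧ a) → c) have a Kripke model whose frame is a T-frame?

1. ◇◇¬b → (◇(◇c ∧ a) → c), 0
2. ◇(◇c ∧ a) → c, 0
3. c, 0
Accessibility: 0R0

Yes, satisfiable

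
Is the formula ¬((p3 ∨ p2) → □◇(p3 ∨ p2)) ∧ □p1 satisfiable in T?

1. ¬((p3 ∨ p2) → □◇(p3 ∨ p2)) ∧ □p1, w0
2. ¬((p3 ∨ p2) → □◇(p3 ∨ p2)), w0   [∧-rule on 1]
3. □p1, w0   [∧-rule on 1]
4. p3 ∨ p2, w0   [¬→-rule on 2]
5. ¬□◇(p3 ∨ p2), w0   [¬→-rule on 2]
6. p1, w0   [□-rule on 3 via w0Rw0]
7. p2, w0   [∨-rule on 4 (branches; this branch)]
8. ¬◇(p3 ∨ p2), w1   [¬□-rule on 5: fresh world w1, w0Rw1]
9. p1, w1   [□-rule on 3 via w0Rw1]
10. ¬(p3 ∨ p2), w1   [¬◇-rule on 8 via w1Rw1]
11. ¬p3, w1   [¬∨-rule on 10]
12. ¬p2, w1   [¬∨-rule on 10]
Accessibility: w0Rw0, w0Rw1, w1Rw1

Satisfiable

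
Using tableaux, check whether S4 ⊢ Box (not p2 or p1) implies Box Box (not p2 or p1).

Tableau for the negation not (Box (not p2 or p1) implies Box Box (not p2 or p1)):
1. not (Box (not p2 or p1) implies Box Box (not p2 or p1)), u
2. Box (not p2 or p1), u
3. not Box Box (not p2 or p1), u
4. not p2 or p1, u
5. p1, u
6. not Box (not p2 or p1), v
7. not p2 or p1, v
8. p1, v
9. not (not p2 or p1), w
10. p2, w
11. not p1, w
12. not p2 or p1, w
13. p1, w
Accessibility: uRu, uRv, uRw, vRv, vRw, wRw
Branch closes: p1 and not p1 both at w.
All branches of the negation close; one closing branch shown above.

Yes, valid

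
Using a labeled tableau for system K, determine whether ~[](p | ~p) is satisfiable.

1. ~[](p | ~p), u
2. ~(p | ~p), v   [~[]-rule on 1: fresh world v, uRv]
3. ~p, v   [~|-rule on 2]
4. p, v   [~|-rule on 2]
Accessibility: uRv
Branch closes: p and ~p both at v.
Every branch closes; the branch above is one of them.

Unsatisfiable (every branch closes)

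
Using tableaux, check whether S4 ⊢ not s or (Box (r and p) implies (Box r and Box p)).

Valid in S4

Tableau for the negation not (not s or (Box (r and p) implies (Box r and Box p))):
1. not (not s or (Box (r and p) implies (Box r and Box p))), w0
2. s, w0   [neg-or-rule on 1]
3. not (Box (r and p) implies (Box r and Box p)), w0   [neg-or-rule on 1]
4. Box (r and p), w0   [neg-implies-rule on 3]
5. not (Box r and Box p), w0   [neg-implies-rule on 3]
6. r and p, w0   [Box-rule on 4 via w0Rw0]
7. r, w0   [and-rule on 6]
8. p, w0   [and-rule on 6]
9. not Box p, w0   [neg-and-rule on 5 (branches; this branch)]
10. not p, w1   [neg-Box-rule on 9: fresh world w1, w0Rw1]
11. r and p, w1   [Box-rule on 4 via w0Rw1]
12. r, w1   [and-rule on 11]
13. p, w1   [and-rule on 11]
Accessibility: w0Rw0, w0Rw1, w1Rw1
Branch closes: p and not p both at w1.
All branches of the negation close; one closing branch shown above.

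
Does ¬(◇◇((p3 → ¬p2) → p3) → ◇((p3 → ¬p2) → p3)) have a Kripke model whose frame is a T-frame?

Satisfiable

1. ¬(◇◇((p3 → ¬p2) → p3) → ◇((p3 → ¬p2) → p3)), w0
2. ◇◇((p3 → ¬p2) → p3), w0
3. ¬◇((p3 → ¬p2) → p3), w0
4. ¬((p3 → ¬p2) → p3), w0
5. p3 → ¬p2, w0
6. ¬p3, w0
7. ¬p2, w0
8. ◇((p3 → ¬p2) → p3), w1
9. ¬((p3 → ¬p2) → p3), w1
10. p3 → ¬p2, w1
11. ¬p3, w1
12. ¬p2, w1
13. (p3 → ¬p2) → p3, w2
14. p3, w2
Accessibility: w0Rw0, w0Rw1, w1Rw1, w1Rw2, w2Rw2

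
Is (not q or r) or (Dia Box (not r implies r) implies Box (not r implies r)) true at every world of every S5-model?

Valid in S5

Tableau for the negation not ((not q or r) or (Dia Box (not r implies r) implies Box (not r implies r))):
1. not ((not q or r) or (Dia Box (not r implies r) implies Box (not r implies r))), u
2. not (not q or r), u
3. not (Dia Box (not r implies r) implies Box (not r implies r)), u
4. q, u
5. not r, u
6. Dia Box (not r implies r), u
7. not Box (not r implies r), u
8. Box (not r implies r), v
9. not r implies r, u
10. not r implies r, v
11. r, u
Accessibility: uRu, uRv, vRu, vRv
Branch closes: r and not r both at u.
All branches of the negation close; one closing branch shown above.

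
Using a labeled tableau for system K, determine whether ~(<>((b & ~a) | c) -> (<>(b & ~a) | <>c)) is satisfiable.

1. ~(<>((b & ~a) | c) -> (<>(b & ~a) | <>c)), 0
2. <>((b & ~a) | c), 0
3. ~(<>(b & ~a) | <>c), 0
4. ~<>(b & ~a), 0
5. ~<>c, 0
6. (b & ~a) | c, 1
7. ~(b & ~a), 1
8. ~c, 1
9. b & ~a, 1
10. b, 1
11. ~a, 1
12. a, 1
Accessibility: 0R1
Branch closes: a and ~a both at 1.
Every branch closes; the branch above is one of them.

No, unsatisfiable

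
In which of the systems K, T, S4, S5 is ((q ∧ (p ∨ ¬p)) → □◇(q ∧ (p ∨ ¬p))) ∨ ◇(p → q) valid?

T, S4, S5

T-tableau for the negation ¬(((q ∧ (p ∨ ¬p)) → □◇(q ∧ (p ∨ ¬p))) ∨ ◇(p → q)):
1. ¬(((q ∧ (p ∨ ¬p)) → □◇(q ∧ (p ∨ ¬p))) ∨ ◇(p → q)), 0
2. ¬((q ∧ (p ∨ ¬p)) → □◇(q ∧ (p ∨ ¬p))), 0   [¬∨-rule on 1]
3. ¬◇(p → q), 0   [¬∨-rule on 1]
4. q ∧ (p ∨ ¬p), 0   [¬→-rule on 2]
5. ¬□◇(q ∧ (p ∨ ¬p)), 0   [¬→-rule on 2]
6. q, 0   [∧-rule on 4]
7. p ∨ ¬p, 0   [∧-rule on 4]
8. ¬(p → q), 0   [¬◇-rule on 3 via 0R0]
9. p, 0   [¬→-rule on 8]
10. ¬q, 0   [¬→-rule on 8]
Accessibility: 0R0
Branch closes: q and ¬q both at 0.
Every branch closes (one shown): valid in T, hence also in S4, S5 (every theorem of T is a theorem of S4 and S5).
K-tableau for the negation ¬(((q ∧ (p ∨ ¬p)) → □◇(q ∧ (p ∨ ¬p))) ∨ ◇(p → q)):
1. ¬(((q ∧ (p ∨ ¬p)) → □◇(q ∧ (p ∨ ¬p))) ∨ ◇(p → q)), 0
2. ¬((q ∧ (p ∨ ¬p)) → □◇(q ∧ (p ∨ ¬p))), 0   [¬∨-rule on 1]
3. ¬◇(p → q), 0   [¬∨-rule on 1]
4. q ∧ (p ∨ ¬p), 0   [¬→-rule on 2]
5. ¬□◇(q ∧ (p ∨ ¬p)), 0   [¬→-rule on 2]
6. q, 0   [∧-rule on 4]
7. p ∨ ¬p, 0   [∧-rule on 4]
8. ¬p, 0   [∨-rule on 7 (branches; this branch)]
9. ¬◇(q ∧ (p ∨ ¬p)), 1   [¬□-rule on 5: fresh world 1, 0R1]
10. ¬(p → q), 1   [¬◇-rule on 3 via 0R1]
11. p, 1   [¬→-rule on 10]
12. ¬q, 1   [¬→-rule on 10]
Accessibility: 0R1
Complete open branch: countermodel on a K-frame, so not valid in K.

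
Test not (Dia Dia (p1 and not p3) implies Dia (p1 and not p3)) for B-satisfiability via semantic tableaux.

1. not (Dia Dia (p1 and not p3) implies Dia (p1 and not p3)), u
2. Dia Dia (p1 and not p3), u
3. not Dia (p1 and not p3), u
4. not (p1 and not p3), u
5. p3, u
6. Dia (p1 and not p3), v
7. not (p1 and not p3), v
8. p3, v
9. p1 and not p3, w
10. p1, w
11. not p3, w
Accessibility: uRu, uRv, vRu, vRv, vRw, wRv, wRw

Satisfiable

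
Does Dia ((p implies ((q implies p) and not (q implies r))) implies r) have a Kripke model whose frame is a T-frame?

1. Dia ((p implies ((q implies p) and not (q implies r))) implies r), w0
2. (p implies ((q implies p) and not (q implies r))) implies r, w1   [Dia-rule on 1: fresh world w1, w0Rw1]
3. r, w1   [implies-rule on 2 (branches; this branch)]
Accessibility: w0Rw0, w0Rw1, w1Rw1

Yes, satisfiable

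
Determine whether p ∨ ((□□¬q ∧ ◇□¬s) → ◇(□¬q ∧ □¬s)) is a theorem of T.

Tableau for the negation ¬(p ∨ ((□□¬q ∧ ◇□¬s) → ◇(□¬q ∧ □¬s))):
1. ¬(p ∨ ((□□¬q ∧ ◇□¬s) → ◇(□¬q ∧ □¬s))), 0
2. ¬p, 0   [¬∨-rule on 1]
3. ¬((□□¬q ∧ ◇□¬s) → ◇(□¬q ∧ □¬s)), 0   [¬∨-rule on 1]
4. □□¬q ∧ ◇□¬s, 0   [¬→-rule on 3]
5. ¬◇(□¬q ∧ □¬s), 0   [¬→-rule on 3]
6. □□¬q, 0   [∧-rule on 4]
7. ◇□¬s, 0   [∧-rule on 4]
8. ¬(□¬q ∧ □¬s), 0   [¬◇-rule on 5 via 0R0]
9. □¬q, 0   [□-rule on 6 via 0R0]
10. ¬q, 0   [□-rule on 9 via 0R0]
11. ¬□¬s, 0   [¬∧-rule on 8 (branches; this branch)]
12. □¬s, 1   [◇-rule on 7: fresh world 1, 0R1]
13. ¬(□¬q ∧ □¬s), 1   [¬◇-rule on 5 via 0R1]
14. □¬q, 1   [□-rule on 6 via 0R1]
15. ¬q, 1   [□-rule on 9 via 0R1]
16. ¬s, 1   [□-rule on 12 via 1R1]
17. ¬□¬q, 1   [¬∧-rule on 13 (branches; this branch)]
18. s, 2   [¬□-rule on 11: fresh world 2, 0R2]
19. ¬(□¬q ∧ □¬s), 2   [¬◇-rule on 5 via 0R2]
20. □¬q, 2   [□-rule on 6 via 0R2]
21. ¬q, 2   [□-rule on 9 via 0R2]
22. ¬□¬s, 2   [¬∧-rule on 19 (branches; this branch)]
23. q, 3   [¬□-rule on 17: fresh world 3, 1R3]
24. ¬s, 3   [□-rule on 12 via 1R3]
25. ¬q, 3   [□-rule on 14 via 1R3]
Accessibility: 0R0, 0R1, 0R2, 1R1, 1R3, 2R2, 3R3
Branch closes: q and ¬q both at 3.
All branches of the negation close; one closing branch shown above.

Valid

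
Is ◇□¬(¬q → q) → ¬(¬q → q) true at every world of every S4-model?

Tableau for the negation ¬(◇□¬(¬q → q) → ¬(¬q → q)):
1. ¬(◇□¬(¬q → q) → ¬(¬q → q)), u
2. ◇□¬(¬q → q), u   [¬→-rule on 1]
3. ¬q → q, u   [¬→-rule on 1]
4. q, u   [→-rule on 3 (branches; this branch)]
5. □¬(¬q → q), v   [◇-rule on 2: fresh world v, uRv]
6. ¬(¬q → q), v   [□-rule on 5 via vRv]
7. ¬q, v   [¬→-rule on 6]
Accessibility: uRu, uRv, vRv
The negation has an open branch (countermodel exists).

Invalid (countermodel exists)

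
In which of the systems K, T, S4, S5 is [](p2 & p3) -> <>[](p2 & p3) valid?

K-tableau for the negation ~([](p2 & p3) -> <>[](p2 & p3)):
1. ~([](p2 & p3) -> <>[](p2 & p3)), w0
2. [](p2 & p3), w0
3. ~<>[](p2 & p3), w0
Complete open branch: countermodel on a K-frame, so not valid in K.
T-tableau for the negation ~([](p2 & p3) -> <>[](p2 & p3)):
1. ~([](p2 & p3) -> <>[](p2 & p3)), w0
2. [](p2 & p3), w0
3. ~<>[](p2 & p3), w0
4. p2 & p3, w0
5. p2, w0
6. p3, w0
7. ~[](p2 & p3), w0
8. ~(p2 & p3), w1
9. p2 & p3, w1
10. p2, w1
11. p3, w1
12. ~[](p2 & p3), w1
13. ~p3, w1
Accessibility: w0Rw0, w0Rw1, w1Rw1
Branch closes: p3 and ~p3 both at w1.
Every branch closes (one shown): valid in T, hence also in S4, S5 (every theorem of T is a theorem of S4 and S5).

T, S4, S5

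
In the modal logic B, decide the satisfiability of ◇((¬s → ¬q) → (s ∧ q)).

Satisfiable (open branch found)

1. ◇((¬s → ¬q) → (s ∧ q)), w0
2. (¬s → ¬q) → (s ∧ q), w1
3. s ∧ q, w1
4. s, w1
5. q, w1
Accessibility: w0Rw0, w0Rw1, w1Rw0, w1Rw1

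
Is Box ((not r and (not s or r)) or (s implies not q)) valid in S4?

Tableau for the negation not Box ((not r and (not s or r)) or (s implies not q)):
1. not Box ((not r and (not s or r)) or (s implies not q)), 0
2. not ((not r and (not s or r)) or (s implies not q)), 1   [neg-Box-rule on 1: fresh world 1, 0R1]
3. not (not r and (not s or r)), 1   [neg-or-rule on 2]
4. not (s implies not q), 1   [neg-or-rule on 2]
5. s, 1   [neg-implies-rule on 4]
6. q, 1   [neg-implies-rule on 4]
7. not (not s or r), 1   [neg-and-rule on 3 (branches; this branch)]
8. not r, 1   [neg-or-rule on 7]
Accessibility: 0R0, 0R1, 1R1
The negation has an open branch (countermodel exists).

No, not valid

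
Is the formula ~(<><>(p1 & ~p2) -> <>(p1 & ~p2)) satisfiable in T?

Yes, satisfiable

1. ~(<><>(p1 & ~p2) -> <>(p1 & ~p2)), u
2. <><>(p1 & ~p2), u
3. ~<>(p1 & ~p2), u
4. ~(p1 & ~p2), u
5. p2, u
6. <>(p1 & ~p2), v
7. ~(p1 & ~p2), v
8. p2, v
9. p1 & ~p2, w
10. p1, w
11. ~p2, w
Accessibility: uRu, uRv, vRv, vRw, wRw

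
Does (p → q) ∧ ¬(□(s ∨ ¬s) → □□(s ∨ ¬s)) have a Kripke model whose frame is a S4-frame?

1. (p → q) ∧ ¬(□(s ∨ ¬s) → □□(s ∨ ¬s)), u
2. p → q, u   [∧-rule on 1]
3. ¬(□(s ∨ ¬s) → □□(s ∨ ¬s)), u   [∧-rule on 1]
4. □(s ∨ ¬s), u   [¬→-rule on 3]
5. ¬□□(s ∨ ¬s), u   [¬→-rule on 3]
6. s ∨ ¬s, u   [□-rule on 4 via uRu]
7. q, u   [→-rule on 2 (branches; this branch)]
8. ¬s, u   [∨-rule on 6 (branches; this branch)]
9. ¬□(s ∨ ¬s), v   [¬□-rule on 5: fresh world v, uRv]
10. s ∨ ¬s, v   [□-rule on 4 via uRv]
11. ¬s, v   [∨-rule on 10 (branches; this branch)]
12. ¬(s ∨ ¬s), w   [¬□-rule on 9: fresh world w, vRw]
13. ¬s, w   [¬∨-rule on 12]
14. s, w   [¬∨-rule on 12]
Accessibility: uRu, uRv, uRw, vRv, vRw, wRw
Branch closes: s and ¬s both at w.
Every branch closes; the branch above is one of them.

Unsatisfiable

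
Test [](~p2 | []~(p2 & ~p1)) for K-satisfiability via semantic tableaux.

Satisfiable (open branch found)

1. [](~p2 | []~(p2 & ~p1)), u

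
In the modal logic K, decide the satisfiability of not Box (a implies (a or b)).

No, unsatisfiable

1. not Box (a implies (a or b)), 0
2. not (a implies (a or b)), 1
3. a, 1
4. not (a or b), 1
5. not a, 1
6. not b, 1
Accessibility: 0R1
Branch closes: a and not a both at 1.
Every branch closes; the branch above is one of them.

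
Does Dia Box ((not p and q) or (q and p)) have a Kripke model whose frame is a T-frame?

Satisfiable (open branch found)

1. Dia Box ((not p and q) or (q and p)), u
2. Box ((not p and q) or (q and p)), v
3. (not p and q) or (q and p), v
4. q and p, v
5. q, v
6. p, v
Accessibility: uRu, uRv, vRv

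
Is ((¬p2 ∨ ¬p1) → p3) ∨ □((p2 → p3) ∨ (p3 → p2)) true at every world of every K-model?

Yes, valid

Tableau for the negation ¬(((¬p2 ∨ ¬p1) → p3) ∨ □((p2 → p3) ∨ (p3 → p2))):
1. ¬(((¬p2 ∨ ¬p1) → p3) ∨ □((p2 → p3) ∨ (p3 → p2))), u
2. ¬((¬p2 ∨ ¬p1) → p3), u
3. ¬□((p2 → p3) ∨ (p3 → p2)), u
4. ¬p2 ∨ ¬p1, u
5. ¬p3, u
6. ¬p1, u
7. ¬((p2 → p3) ∨ (p3 → p2)), v
8. ¬(p2 → p3), v
9. ¬(p3 → p2), v
10. p2, v
11. ¬p3, v
12. p3, v
13. ¬p2, v
Accessibility: uRv
Branch closes: p3 and ¬p3 both at v.
All branches of the negation close; one closing branch shown above.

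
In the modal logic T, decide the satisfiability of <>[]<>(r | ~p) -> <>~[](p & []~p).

Satisfiable

1. <>[]<>(r | ~p) -> <>~[](p & []~p), 0
2. <>~[](p & []~p), 0   [->-rule on 1 (branches; this branch)]
3. ~[](p & []~p), 1   [<>-rule on 2: fresh world 1, 0R1]
4. ~(p & []~p), 2   [~[]-rule on 3: fresh world 2, 1R2]
5. ~[]~p, 2   [~&-rule on 4 (branches; this branch)]
6. p, 3   [~[]-rule on 5: fresh world 3, 2R3]
Accessibility: 0R0, 0R1, 1R1, 1R2, 2R2, 2R3, 3R3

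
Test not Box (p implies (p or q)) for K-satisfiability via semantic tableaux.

No, unsatisfiable

1. not Box (p implies (p or q)), 0
2. not (p implies (p or q)), 1
3. p, 1
4. not (p or q), 1
5. not p, 1
6. not q, 1
Accessibility: 0R1
Branch closes: p and not p both at 1.
(One branch shown.) All branches close.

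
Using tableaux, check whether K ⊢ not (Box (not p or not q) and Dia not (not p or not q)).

Valid

Tableau for the negation Box (not p or not q) and Dia not (not p or not q):
1. Box (not p or not q) and Dia not (not p or not q), 0
2. Box (not p or not q), 0
3. Dia not (not p or not q), 0
4. not (not p or not q), 1
5. p, 1
6. q, 1
7. not p or not q, 1
8. not q, 1
Accessibility: 0R1
Branch closes: q and not q both at 1.
All branches of the negation close; one closing branch shown above.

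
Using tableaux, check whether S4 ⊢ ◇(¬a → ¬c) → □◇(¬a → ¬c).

Tableau for the negation ¬(◇(¬a → ¬c) → □◇(¬a → ¬c)):
1. ¬(◇(¬a → ¬c) → □◇(¬a → ¬c)), w0
2. ◇(¬a → ¬c), w0
3. ¬□◇(¬a → ¬c), w0
4. ¬a → ¬c, w1
5. ¬c, w1
6. ¬◇(¬a → ¬c), w2
7. ¬(¬a → ¬c), w2
8. ¬a, w2
9. c, w2
Accessibility: w0Rw0, w0Rw1, w0Rw2, w1Rw1, w2Rw2
The negation has an open branch (countermodel exists).

Invalid (countermodel exists)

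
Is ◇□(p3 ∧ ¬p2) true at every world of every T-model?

Tableau for the negation ¬◇□(p3 ∧ ¬p2):
1. ¬◇□(p3 ∧ ¬p2), w0
2. ¬□(p3 ∧ ¬p2), w0
3. ¬(p3 ∧ ¬p2), w1
4. ¬□(p3 ∧ ¬p2), w1
5. p2, w1
6. ¬(p3 ∧ ¬p2), w2
7. p2, w2
Accessibility: w0Rw0, w0Rw1, w1Rw1, w1Rw2, w2Rw2
The negation has an open branch (countermodel exists).

No, not valid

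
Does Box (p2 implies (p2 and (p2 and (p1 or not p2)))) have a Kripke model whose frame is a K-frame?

1. Box (p2 implies (p2 and (p2 and (p1 or not p2)))), u

Satisfiable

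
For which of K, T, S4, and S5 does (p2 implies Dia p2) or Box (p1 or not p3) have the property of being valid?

T-tableau for the negation not ((p2 implies Dia p2) or Box (p1 or not p3)):
1. not ((p2 implies Dia p2) or Box (p1 or not p3)), 0
2. not (p2 implies Dia p2), 0   [neg-or-rule on 1]
3. not Box (p1 or not p3), 0   [neg-or-rule on 1]
4. p2, 0   [neg-implies-rule on 2]
5. not Dia p2, 0   [neg-implies-rule on 2]
6. not p2, 0   [neg-Dia-rule on 5 via 0R0]
Accessibility: 0R0
Branch closes: p2 and not p2 both at 0.
Every branch closes (one shown): valid in T, hence also in S4, S5 (every theorem of T is a theorem of S4 and S5).
K-tableau for the negation not ((p2 implies Dia p2) or Box (p1 or not p3)):
1. not ((p2 implies Dia p2) or Box (p1 or not p3)), 0
2. not (p2 implies Dia p2), 0   [neg-or-rule on 1]
3. not Box (p1 or not p3), 0   [neg-or-rule on 1]
4. p2, 0   [neg-implies-rule on 2]
5. not Dia p2, 0   [neg-implies-rule on 2]
6. not (p1 or not p3), 1   [neg-Box-rule on 3: fresh world 1, 0R1]
7. not p1, 1   [neg-or-rule on 6]
8. p3, 1   [neg-or-rule on 6]
9. not p2, 1   [neg-Dia-rule on 5 via 0R1]
Accessibility: 0R1
Complete open branch: countermodel on a K-frame, so not valid in K.

T, S4, S5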